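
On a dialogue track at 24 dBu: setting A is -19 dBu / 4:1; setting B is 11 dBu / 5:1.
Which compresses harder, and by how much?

A: GR = 43 − 43/4 = 32.25 dB.
B: GR = 13 − 13/5 = 10.4 dB.
A reduces 21.85 dB more.

A, by 21.85 dB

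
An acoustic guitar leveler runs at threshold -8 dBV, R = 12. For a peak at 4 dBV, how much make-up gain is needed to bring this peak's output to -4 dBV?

The peak compresses to -8 + 12/12 = -7 dBV.
To reach -4 dBV requires -4 − (-7) = 3 dB of make-up.

3 dB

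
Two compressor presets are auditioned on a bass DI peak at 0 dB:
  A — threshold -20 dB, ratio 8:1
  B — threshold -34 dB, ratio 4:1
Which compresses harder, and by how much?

A: overshoot 20 dB → output overshoot 2.5 dB → GR 17.5 dB.
B: overshoot 34 dB → output overshoot 8.5 dB → GR 25.5 dB.
Difference: 8 dB in favour of B.

B, by 8 dB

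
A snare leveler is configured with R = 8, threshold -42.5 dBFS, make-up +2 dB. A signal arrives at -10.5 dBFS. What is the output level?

Overshoot: -10.5 − (-42.5) = 32 dB.
8:1 compression reduces that to 32/8 = 4 dB over.
That puts the output at -38.5 dBFS; make-up adds 2 dB, giving -36.5 dBFS.

-36.5 dBFS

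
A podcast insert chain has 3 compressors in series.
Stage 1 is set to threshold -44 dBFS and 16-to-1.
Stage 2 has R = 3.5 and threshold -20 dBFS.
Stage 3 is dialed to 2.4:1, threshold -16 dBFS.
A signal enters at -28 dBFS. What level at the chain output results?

Stage 1: -28 dBFS is 16 dB over -44 dBFS; at 16:1 that becomes 1 dB over, giving -43 dBFS.
Stage 2: -43 dBFS ≤ -20 dBFS, so stage 2 doesn't engage; output -43 dBFS.
Stage 3: -43 dBFS ≤ -16 dBFS, so stage 3 doesn't engage; output -43 dBFS.

-43 dBFS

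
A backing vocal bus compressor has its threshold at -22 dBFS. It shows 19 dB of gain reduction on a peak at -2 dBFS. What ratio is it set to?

20:1

Input overshoot = -2 − (-22) = 20 dB.
Output overshoot = 20 − 19 = 1 dB.
Ratio = input overshoot / output overshoot = 20 / 1 = 20.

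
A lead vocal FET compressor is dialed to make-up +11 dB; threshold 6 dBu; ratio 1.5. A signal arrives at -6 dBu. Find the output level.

-6 dBu is 12 dB below the 6 dBu threshold, so no gain reduction is applied.
Make-up gain adds 11 dB: -6 + 11 = 5 dBu.

5 dBu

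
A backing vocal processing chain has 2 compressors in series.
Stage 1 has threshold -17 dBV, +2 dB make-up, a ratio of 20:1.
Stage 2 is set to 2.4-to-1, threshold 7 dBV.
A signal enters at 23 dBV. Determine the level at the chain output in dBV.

-13 dBV

Stage 1: 23 dBV is 40 dB over -17 dBV; at 20:1 that becomes 2 dB over, giving -15 dBV; +2 dB make-up → -13 dBV.
Stage 2: -13 dBV is at or below the 7 dBV threshold — no compression; output -13 dBV.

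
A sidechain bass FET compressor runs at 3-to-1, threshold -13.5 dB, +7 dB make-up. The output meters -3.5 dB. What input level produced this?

-4.5 dB

Stripping the +7 dB make-up gives -10.5 dB at the gain stage.
The compressed level sits -10.5 − (-13.5) = 3 dB over threshold.
Before 3:1 compression the overshoot was 3 × 3 = 9 dB, so input = -13.5 + 9 = -4.5 dB.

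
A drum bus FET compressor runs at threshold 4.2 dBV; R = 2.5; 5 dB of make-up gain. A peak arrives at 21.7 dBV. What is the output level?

The input is 17.5 dB above the 4.2 dBV threshold.
2.5:1 compression reduces that to 17.5/2.5 = 7 dB over.
So the level is 4.2 + 7 = 11.2 dBV; make-up adds 5 dB, giving 16.2 dBV.

16.2 dBV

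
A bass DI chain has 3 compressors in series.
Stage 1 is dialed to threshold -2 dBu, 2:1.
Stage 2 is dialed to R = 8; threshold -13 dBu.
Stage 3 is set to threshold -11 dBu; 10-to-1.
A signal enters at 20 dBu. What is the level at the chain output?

Stage 1: 22 dB above -2 dBu, reduced 2:1 to 11 dB above → 9 dBu.
Stage 2: 22 dB above -13 dBu, reduced 8:1 to 2.75 dB above → -10.25 dBu.
Stage 3: -10.25 dBu is 0.75 dB over -11 dBu; at 10:1 that becomes 0.075 dB over, giving -10.925 dBu.

-10.925 dBu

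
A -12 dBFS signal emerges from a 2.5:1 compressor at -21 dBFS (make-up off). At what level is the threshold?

-27 dBFS

Let T be the threshold. Output overshoot = (input overshoot)/R, so -21 − T = (-12 − T)/2.5.
2.5·(-21 − T) = -12 − T → 1.5·T = -52.5 − (-12) = -40.5.
T = -40.5/1.5 = -27 dBFS.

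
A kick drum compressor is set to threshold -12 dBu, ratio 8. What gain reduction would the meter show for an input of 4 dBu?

14 dB

4 dBu exceeds the threshold by 16 dB.
A 8:1 ratio leaves 2 dB of that excess.
So the signal is attenuated by 16 − 2 = 14 dB.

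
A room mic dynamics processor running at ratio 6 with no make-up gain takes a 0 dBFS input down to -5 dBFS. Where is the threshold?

-6 dBFS

Input is 6 dB above T (since output overshoot × R = input overshoot: (-5 − T)·6 = 0 − T gives T = -6 dBFS).
Check: -6 + (0 − (-6))/6 = -6 + 1 = -5 dBFS. ✓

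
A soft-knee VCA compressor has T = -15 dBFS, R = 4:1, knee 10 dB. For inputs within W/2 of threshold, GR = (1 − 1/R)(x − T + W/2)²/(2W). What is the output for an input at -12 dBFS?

x − T + W/2 = -12 − (-15) + 5 = 8.
GR = (1 − 1/4) × 8² / 20 = 0.75 × 64 / 20 = 2.4 dB.
Output = -12 − 2.4 = -14.4 dBFS.

-14.4 dBFS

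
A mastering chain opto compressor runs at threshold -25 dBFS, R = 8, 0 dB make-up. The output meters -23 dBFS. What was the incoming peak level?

-9 dBFS

Post-compression overshoot = -23 − (-25) = 2 dB.
Before 8:1 compression the overshoot was 2 × 8 = 16 dB, so input = -25 + 16 = -9 dBFS.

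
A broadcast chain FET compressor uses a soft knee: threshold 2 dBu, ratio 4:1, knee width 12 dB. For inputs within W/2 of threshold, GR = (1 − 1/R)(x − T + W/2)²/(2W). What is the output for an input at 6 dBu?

2.875 dBu

x − T + W/2 = 6 − 2 + 6 = 10.
GR = (1 − 1/4) × 10² / 24 = 0.75 × 100 / 24 = 3.125 dB.
Output = 6 − 3.125 = 2.875 dBu.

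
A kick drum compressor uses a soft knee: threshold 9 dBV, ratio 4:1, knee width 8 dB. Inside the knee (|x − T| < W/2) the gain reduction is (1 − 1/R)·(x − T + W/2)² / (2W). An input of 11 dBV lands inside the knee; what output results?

9.3125 dBV

x − T + W/2 = 11 − 9 + 4 = 6.
GR = (1 − 1/4) × 6² / 16 = 0.75 × 36 / 16 = 1.6875 dB.
Output = 11 − 1.6875 = 9.3125 dBV.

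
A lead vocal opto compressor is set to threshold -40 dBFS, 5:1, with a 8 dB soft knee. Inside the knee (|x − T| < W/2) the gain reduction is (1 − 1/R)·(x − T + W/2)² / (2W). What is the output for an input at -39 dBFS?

x − T + W/2 = -39 − (-40) + 4 = 5.
GR = (1 − 1/5) × 5² / 16 = 0.8 × 25 / 16 = 1.25 dB.
Output = -39 − 1.25 = -40.25 dBFS.

-40.25 dBFS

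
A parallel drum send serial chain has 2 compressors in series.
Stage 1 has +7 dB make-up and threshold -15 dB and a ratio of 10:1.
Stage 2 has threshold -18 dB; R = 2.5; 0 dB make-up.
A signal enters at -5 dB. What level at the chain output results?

Stage 1: -5 dB is 10 dB over -15 dB; at 10:1 that becomes 1 dB over, giving -14 dB; +7 dB make-up → -7 dB.
Stage 2: -7 dB is 11 dB over -18 dB; at 2.5:1 that becomes 4.4 dB over, giving -13.6 dB.

-13.6 dB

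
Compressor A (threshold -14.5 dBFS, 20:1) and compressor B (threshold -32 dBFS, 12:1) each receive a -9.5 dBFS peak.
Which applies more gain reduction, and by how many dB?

B, by 15.875 dB

A: overshoot 5 dB → output overshoot 0.25 dB → GR 4.75 dB.
B: overshoot 22.5 dB → output overshoot 1.875 dB → GR 20.625 dB.
B reduces 15.875 dB more.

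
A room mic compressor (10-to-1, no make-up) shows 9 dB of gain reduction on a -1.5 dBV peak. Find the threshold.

-11.5 dBV

Input is 10 dB above T (since output overshoot × R = input overshoot: (-10.5 − T)·10 = -1.5 − T gives T = -11.5 dBV).
Check: -11.5 + (-1.5 − (-11.5))/10 = -11.5 + 1 = -10.5 dBV. ✓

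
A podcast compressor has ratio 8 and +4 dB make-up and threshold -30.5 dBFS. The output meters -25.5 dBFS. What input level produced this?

Before make-up, the level was -25.5 − 4 = -29.5 dBFS.
Post-compression overshoot = -29.5 − (-30.5) = 1 dB.
Undo the ratio: input overshoot = 1 × 8 = 8 dB, giving input = -22.5 dBFS.

-22.5 dBFS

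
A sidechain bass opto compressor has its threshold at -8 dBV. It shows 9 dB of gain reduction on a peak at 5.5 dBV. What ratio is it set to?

3:1

Input overshoot = 5.5 − (-8) = 13.5 dB.
Output overshoot = 13.5 − 9 = 4.5 dB.
Ratio = input overshoot / output overshoot = 13.5 / 4.5 = 3.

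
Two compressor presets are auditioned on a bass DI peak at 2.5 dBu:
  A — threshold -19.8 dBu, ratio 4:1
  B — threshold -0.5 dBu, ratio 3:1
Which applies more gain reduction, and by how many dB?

A, by 14.725 dB

A: 22.3 dB over, compressed to 5.575 dB over, so 16.725 dB of GR.
B: 3 dB over, compressed to 1 dB over, so 2 dB of GR.
A reduces 14.725 dB more.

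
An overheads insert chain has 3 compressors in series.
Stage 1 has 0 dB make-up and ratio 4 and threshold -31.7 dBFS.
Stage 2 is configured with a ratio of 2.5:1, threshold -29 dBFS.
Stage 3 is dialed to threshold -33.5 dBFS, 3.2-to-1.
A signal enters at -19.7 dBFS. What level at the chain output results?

Stage 1: overshoot 12 dB → 12/4 = 3 dB → -28.7 dBFS.
Stage 2: 0.3 dB above -29 dBFS, reduced 2.5:1 to 0.12 dB above → -28.88 dBFS.
Stage 3: overshoot 4.62 dB → 4.62/3.2 = 1.44375 dB → -32.05625 dBFS.

-32.05625 dBFS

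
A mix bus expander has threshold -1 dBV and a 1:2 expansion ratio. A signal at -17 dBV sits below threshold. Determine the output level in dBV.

Below threshold, a 1:2 expander applies gain = (2−1)×(T − x) of attenuation.
(2−1) × 16 = 16 dB, so output = -17 − 16 = -33 dBV.

-33 dBV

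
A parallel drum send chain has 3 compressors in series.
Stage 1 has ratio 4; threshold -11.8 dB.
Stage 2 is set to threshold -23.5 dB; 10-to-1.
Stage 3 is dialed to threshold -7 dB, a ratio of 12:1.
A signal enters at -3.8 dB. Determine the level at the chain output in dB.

Stage 1: overshoot 8 dB → 8/4 = 2 dB → -9.8 dB.
Stage 2: overshoot 13.7 dB → 13.7/10 = 1.37 dB → -22.13 dB.
Stage 3: -22.13 dB ≤ -7 dB, so stage 3 doesn't engage; output -22.13 dB.

-22.13 dB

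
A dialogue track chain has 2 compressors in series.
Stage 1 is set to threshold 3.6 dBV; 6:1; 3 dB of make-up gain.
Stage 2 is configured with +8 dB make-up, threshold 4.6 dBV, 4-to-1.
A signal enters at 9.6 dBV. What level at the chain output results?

Stage 1: 6 dB above 3.6 dBV, reduced 6:1 to 1 dB above → 4.6 dBV; +3 dB make-up → 7.6 dBV.
Stage 2: 7.6 dBV is 3 dB over 4.6 dBV; at 4:1 that becomes 0.75 dB over, giving 5.35 dBV; +8 dB make-up → 13.35 dBV.

13.35 dBV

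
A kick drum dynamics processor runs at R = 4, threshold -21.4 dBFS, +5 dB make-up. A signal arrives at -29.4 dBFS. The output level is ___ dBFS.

-29.4 dBFS is 8 dB below the -21.4 dBFS threshold, so no gain reduction is applied.
Make-up gain adds 5 dB: -29.4 + 5 = -24.4 dBFS.

-24.4 dBFS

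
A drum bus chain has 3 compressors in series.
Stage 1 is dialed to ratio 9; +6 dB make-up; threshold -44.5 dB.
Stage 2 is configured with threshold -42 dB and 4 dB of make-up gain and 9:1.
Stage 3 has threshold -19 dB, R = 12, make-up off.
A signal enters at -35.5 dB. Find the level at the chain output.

-37.5 dB

Stage 1: overshoot 9 dB → 9/9 = 1 dB → -43.5 dB; +6 dB make-up → -37.5 dB.
Stage 2: overshoot 4.5 dB → 4.5/9 = 0.5 dB → -41.5 dB; +4 dB make-up → -37.5 dB.
Stage 3: below threshold (-37.5 ≤ -19); passes unchanged; output -37.5 dB.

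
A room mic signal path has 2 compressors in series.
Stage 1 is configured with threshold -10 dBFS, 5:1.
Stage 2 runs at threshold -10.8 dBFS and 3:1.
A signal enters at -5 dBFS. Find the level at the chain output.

-10.2 dBFS

Stage 1: overshoot 5 dB → 5/5 = 1 dB → -9 dBFS.
Stage 2: -9 dBFS is 1.8 dB over -10.8 dBFS; at 3:1 that becomes 0.6 dB over, giving -10.2 dBFS.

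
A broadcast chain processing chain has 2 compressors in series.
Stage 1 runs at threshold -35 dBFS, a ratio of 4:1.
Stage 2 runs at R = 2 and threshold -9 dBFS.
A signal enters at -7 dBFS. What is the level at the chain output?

-28 dBFS

Stage 1: overshoot 28 dB → 28/4 = 7 dB → -28 dBFS.
Stage 2: -28 dBFS ≤ -9 dBFS, so stage 2 doesn't engage; output -28 dBFS.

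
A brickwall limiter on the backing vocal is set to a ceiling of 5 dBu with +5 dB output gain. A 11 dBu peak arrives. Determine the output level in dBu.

The limiter clamps the peak to its 5 dBu ceiling.
Output gain then adds 5 dB: 5 + 5 = 10 dBu.

10 dBu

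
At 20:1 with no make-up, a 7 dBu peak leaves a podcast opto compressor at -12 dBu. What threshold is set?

Input is 20 dB above T (since output overshoot × R = input overshoot: (-12 − T)·20 = 7 − T gives T = -13 dBu).
Check: -13 + (7 − (-13))/20 = -13 + 1 = -12 dBu. ✓

-13 dBu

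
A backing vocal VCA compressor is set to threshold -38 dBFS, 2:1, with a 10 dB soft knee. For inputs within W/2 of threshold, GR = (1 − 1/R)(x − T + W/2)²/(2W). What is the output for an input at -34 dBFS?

x − T + W/2 = -34 − (-38) + 5 = 9.
GR = (1 − 1/2) × 9² / 20 = 0.5 × 81 / 20 = 2.025 dB.
Output = -34 − 2.025 = -36.025 dBFS.

-36.025 dBFS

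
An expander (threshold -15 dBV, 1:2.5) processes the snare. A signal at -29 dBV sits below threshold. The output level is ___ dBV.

-50 dBV

Undershoot = (-15) − (-29) = 14 dB.
At 1:2.5, that expands to 35 dB under threshold.
Output = -15 − 35 = -50 dBV.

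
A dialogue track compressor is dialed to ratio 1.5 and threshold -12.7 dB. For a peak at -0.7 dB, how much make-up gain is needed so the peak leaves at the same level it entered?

The peak compresses to -12.7 + 12/1.5 = -4.7 dB.
To reach -0.7 dB requires -0.7 − (-4.7) = 4 dB of make-up.

4 dB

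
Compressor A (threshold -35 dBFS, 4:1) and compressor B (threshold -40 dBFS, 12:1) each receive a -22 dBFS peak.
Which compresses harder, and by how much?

B, by 6.75 dB

A: GR = 13 − 13/4 = 9.75 dB.
B: GR = 18 − 18/12 = 16.5 dB.
Difference: 6.75 dB in favour of B.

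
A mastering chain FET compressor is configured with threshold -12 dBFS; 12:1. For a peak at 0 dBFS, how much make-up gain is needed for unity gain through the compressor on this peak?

The peak compresses to -12 + 12/12 = -11 dBFS.
To reach 0 dBFS requires 0 − (-11) = 11 dB of make-up.

11 dB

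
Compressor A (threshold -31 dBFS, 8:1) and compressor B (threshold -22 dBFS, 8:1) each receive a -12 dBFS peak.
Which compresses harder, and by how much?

A: GR = 19 − 19/8 = 16.625 dB.
B: GR = 10 − 10/8 = 8.75 dB.
A reduces 7.875 dB more.

A, by 7.875 dB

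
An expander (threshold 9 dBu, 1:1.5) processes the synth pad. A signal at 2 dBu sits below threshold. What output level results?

-1.5 dBu

The input is 7 dB below the 9 dBu threshold.
A 1:1.5 expander multiplies undershoot by 1.5: 7 × 1.5 = 10.5 dB below threshold.
Output = 9 − 10.5 = -1.5 dBu.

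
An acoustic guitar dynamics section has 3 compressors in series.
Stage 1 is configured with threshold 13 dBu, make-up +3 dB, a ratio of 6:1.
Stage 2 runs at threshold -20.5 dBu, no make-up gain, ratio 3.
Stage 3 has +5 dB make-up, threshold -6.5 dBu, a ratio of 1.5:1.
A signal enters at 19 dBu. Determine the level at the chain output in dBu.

-3 dBu

Stage 1: 19 dBu is 6 dB over 13 dBu; at 6:1 that becomes 1 dB over, giving 14 dBu; +3 dB make-up → 17 dBu.
Stage 2: 17 dBu is 37.5 dB over -20.5 dBu; at 3:1 that becomes 12.5 dB over, giving -8 dBu.
Stage 3: below threshold (-8 ≤ -6.5); passes unchanged; make-up brings it to -3 dBu.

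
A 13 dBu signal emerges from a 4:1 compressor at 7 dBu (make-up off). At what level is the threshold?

5 dBu

Gain reduction = 13 − 7 = 6 dB; output overshoot = GR / (R − 1) = 6 / 3 = 2 dB.
Threshold = output − output overshoot = 7 − 2 = 5 dBu.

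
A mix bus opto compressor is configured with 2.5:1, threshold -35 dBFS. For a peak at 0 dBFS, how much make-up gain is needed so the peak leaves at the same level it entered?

21 dB

Overshoot 35 dB → 35/2.5 = 14 dB after compression, so the compressed level is -35 + 14 = -21 dBFS.
Make-up = target − compressed = 0 − (-21) = 21 dB.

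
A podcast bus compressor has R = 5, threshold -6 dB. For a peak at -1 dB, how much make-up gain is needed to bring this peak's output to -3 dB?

Without make-up, output = threshold + overshoot/5 = -6 + 1 = -5 dB.
Gap to target: 2 dB.

2 dB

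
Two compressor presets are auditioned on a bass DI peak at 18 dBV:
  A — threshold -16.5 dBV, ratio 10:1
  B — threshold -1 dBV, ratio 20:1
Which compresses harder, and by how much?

A: 34.5 dB over, compressed to 3.45 dB over, so 31.05 dB of GR.
B: 19 dB over, compressed to 0.95 dB over, so 18.05 dB of GR.
A reduces 13 dB more.

A, by 13 dB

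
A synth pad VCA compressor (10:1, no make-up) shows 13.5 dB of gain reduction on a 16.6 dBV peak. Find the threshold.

Gain reduction = 16.6 − 3.1 = 13.5 dB; output overshoot = GR / (R − 1) = 13.5 / 9 = 1.5 dB.
Threshold = output − output overshoot = 3.1 − 1.5 = 1.6 dBV.

1.6 dBV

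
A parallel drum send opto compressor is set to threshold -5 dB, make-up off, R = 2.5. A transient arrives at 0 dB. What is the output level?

-3 dB

The input is 5 dB above the -5 dB threshold.
At 2.5:1 the overshoot is divided by 2.5, leaving 2 dB above threshold.
Output = -5 + 2 = -3 dB.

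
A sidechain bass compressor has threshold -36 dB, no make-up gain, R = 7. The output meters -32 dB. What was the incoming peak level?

Post-compression overshoot = -32 − (-36) = 4 dB.
Undo the ratio: input overshoot = 4 × 7 = 28 dB, giving input = -8 dB.

-8 dB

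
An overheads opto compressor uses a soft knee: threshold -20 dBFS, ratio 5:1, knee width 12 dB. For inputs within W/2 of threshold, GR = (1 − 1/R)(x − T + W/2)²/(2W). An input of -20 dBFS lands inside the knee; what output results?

x − T + W/2 = -20 − (-20) + 6 = 6.
GR = (1 − 1/5) × 6² / 24 = 0.8 × 36 / 24 = 1.2 dB.
Output = -20 − 1.2 = -21.2 dBFS.

-21.2 dBFS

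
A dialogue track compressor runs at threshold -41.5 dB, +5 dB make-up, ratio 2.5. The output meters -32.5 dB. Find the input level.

-31.5 dB

Remove make-up: -32.5 − 5 = -37.5 dB.
That's 4 dB above the -41.5 dB threshold.
Before 2.5:1 compression the overshoot was 4 × 2.5 = 10 dB, so input = -41.5 + 10 = -31.5 dB.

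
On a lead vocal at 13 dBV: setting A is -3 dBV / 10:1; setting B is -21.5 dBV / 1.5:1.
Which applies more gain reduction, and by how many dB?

A, by 2.9 dB

A: overshoot 16 dB → output overshoot 1.6 dB → GR 14.4 dB.
B: overshoot 34.5 dB → output overshoot 23 dB → GR 11.5 dB.
A reduces 2.9 dB more.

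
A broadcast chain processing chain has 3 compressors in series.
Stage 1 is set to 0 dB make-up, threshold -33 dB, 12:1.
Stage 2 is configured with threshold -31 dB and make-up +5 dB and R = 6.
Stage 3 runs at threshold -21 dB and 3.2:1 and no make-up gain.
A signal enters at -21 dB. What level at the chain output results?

-27 dB

Stage 1: 12 dB above -33 dB, reduced 12:1 to 1 dB above → -32 dB.
Stage 2: -32 dB ≤ -31 dB, so stage 2 doesn't engage; make-up brings it to -27 dB.
Stage 3: below threshold (-27 ≤ -21); passes unchanged; output -27 dB.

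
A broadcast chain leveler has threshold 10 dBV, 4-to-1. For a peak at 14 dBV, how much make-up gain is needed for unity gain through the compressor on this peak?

Overshoot 4 dB → 4/4 = 1 dB after compression, so the compressed level is 10 + 1 = 11 dBV.
Make-up = target − compressed = 14 − 11 = 3 dB.

3 dB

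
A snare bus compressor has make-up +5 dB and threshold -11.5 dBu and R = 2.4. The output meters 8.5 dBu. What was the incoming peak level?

24.5 dBu

Stripping the +5 dB make-up gives 3.5 dBu at the gain stage.
That's 15 dB above the -11.5 dBu threshold.
Before 2.4:1 compression the overshoot was 15 × 2.4 = 36 dB, so input = -11.5 + 36 = 24.5 dBu.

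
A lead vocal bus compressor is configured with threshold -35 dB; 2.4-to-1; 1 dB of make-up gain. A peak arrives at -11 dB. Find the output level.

-24 dB

-11 dB sits 24 dB over threshold.
At 2.4:1 the overshoot is divided by 2.4, leaving 10 dB above threshold.
So the level is -35 + 10 = -25 dB; make-up adds 1 dB, giving -24 dB.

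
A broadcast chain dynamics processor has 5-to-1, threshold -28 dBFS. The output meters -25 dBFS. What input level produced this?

Post-compression overshoot = -25 − (-28) = 3 dB.
Input overshoot = R × output overshoot = 15 dB → input = -28 + 15 = -13 dBFS.

-13 dBFS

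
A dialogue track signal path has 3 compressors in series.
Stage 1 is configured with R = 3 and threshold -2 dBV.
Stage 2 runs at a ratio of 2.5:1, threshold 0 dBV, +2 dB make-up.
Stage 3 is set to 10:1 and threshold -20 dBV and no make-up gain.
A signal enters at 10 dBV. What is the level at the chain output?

-17.72 dBV

Stage 1: 10 dBV is 12 dB over -2 dBV; at 3:1 that becomes 4 dB over, giving 2 dBV.
Stage 2: 2 dB above 0 dBV, reduced 2.5:1 to 0.8 dB above → 0.8 dBV; +2 dB make-up → 2.8 dBV.
Stage 3: 22.8 dB above -20 dBV, reduced 10:1 to 2.28 dB above → -17.72 dBV.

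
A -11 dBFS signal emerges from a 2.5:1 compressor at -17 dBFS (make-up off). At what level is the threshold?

Gain reduction = -11 − (-17) = 6 dB; output overshoot = GR / (R − 1) = 6 / 1.5 = 4 dB.
Threshold = output − output overshoot = -17 − 4 = -21 dBFS.

-21 dBFS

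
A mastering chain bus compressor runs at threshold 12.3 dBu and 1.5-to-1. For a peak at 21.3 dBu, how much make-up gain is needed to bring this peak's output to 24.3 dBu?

The peak compresses to 12.3 + 9/1.5 = 18.3 dBu.
To reach 24.3 dBu requires 24.3 − 18.3 = 6 dB of make-up.

6 dB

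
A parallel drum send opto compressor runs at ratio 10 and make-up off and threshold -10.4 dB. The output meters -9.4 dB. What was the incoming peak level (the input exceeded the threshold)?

That's 1 dB above the -10.4 dB threshold.
Before 10:1 compression the overshoot was 1 × 10 = 10 dB, so input = -10.4 + 10 = -0.4 dB.

-0.4 dB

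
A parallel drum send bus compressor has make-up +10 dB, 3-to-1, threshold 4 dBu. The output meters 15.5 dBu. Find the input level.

8.5 dBu

Stripping the +10 dB make-up gives 5.5 dBu at the gain stage.
That's 1.5 dB above the 4 dBu threshold.
Undo the ratio: input overshoot = 1.5 × 3 = 4.5 dB, giving input = 8.5 dBu.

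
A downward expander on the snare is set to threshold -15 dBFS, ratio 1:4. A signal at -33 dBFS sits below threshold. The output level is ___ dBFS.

Undershoot = (-15) − (-33) = 18 dB.
At 1:4, that expands to 72 dB under threshold.
Output = -15 − 72 = -87 dBFS.

-87 dBFS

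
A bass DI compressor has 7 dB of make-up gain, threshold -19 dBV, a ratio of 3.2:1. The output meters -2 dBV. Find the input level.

Before make-up, the level was -2 − 7 = -9 dBV.
Post-compression overshoot = -9 − (-19) = 10 dB.
Undo the ratio: input overshoot = 10 × 3.2 = 32 dB, giving input = 13 dBV.

13 dBV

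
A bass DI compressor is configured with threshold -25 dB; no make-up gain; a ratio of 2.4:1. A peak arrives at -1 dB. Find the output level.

-1 dB sits 24 dB over threshold.
The 24 dB excess becomes 10 dB after 2.4:1 reduction.
Output = -25 + 10 = -15 dB.

-15 dB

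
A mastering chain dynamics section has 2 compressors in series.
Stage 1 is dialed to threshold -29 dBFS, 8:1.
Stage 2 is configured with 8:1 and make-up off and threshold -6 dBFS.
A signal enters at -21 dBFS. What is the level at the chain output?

-28 dBFS

Stage 1: overshoot 8 dB → 8/8 = 1 dB → -28 dBFS.
Stage 2: -28 dBFS is at or below the -6 dBFS threshold — no compression; output -28 dBFS.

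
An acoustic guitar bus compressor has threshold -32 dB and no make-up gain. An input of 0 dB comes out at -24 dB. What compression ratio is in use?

Input overshoot = 0 − (-32) = 32 dB; output overshoot = -24 − (-32) = 8 dB.
Ratio = 32 / 8 = 4.

4:1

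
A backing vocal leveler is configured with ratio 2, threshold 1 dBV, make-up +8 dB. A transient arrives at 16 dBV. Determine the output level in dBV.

16.5 dBV

16 dBV sits 15 dB over threshold.
The 15 dB excess becomes 7.5 dB after 2:1 reduction.
That puts the output at 8.5 dBV; make-up adds 8 dB, giving 16.5 dBV.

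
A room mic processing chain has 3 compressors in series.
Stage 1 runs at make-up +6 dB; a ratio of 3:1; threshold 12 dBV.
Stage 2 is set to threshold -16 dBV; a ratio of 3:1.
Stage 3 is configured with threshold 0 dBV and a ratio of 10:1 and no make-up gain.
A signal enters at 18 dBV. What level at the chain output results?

-4 dBV

Stage 1: overshoot 6 dB → 6/3 = 2 dB → 14 dBV; +6 dB make-up → 20 dBV.
Stage 2: 36 dB above -16 dBV, reduced 3:1 to 12 dB above → -4 dBV.
Stage 3: -4 dBV ≤ 0 dBV, so stage 3 doesn't engage; output -4 dBV.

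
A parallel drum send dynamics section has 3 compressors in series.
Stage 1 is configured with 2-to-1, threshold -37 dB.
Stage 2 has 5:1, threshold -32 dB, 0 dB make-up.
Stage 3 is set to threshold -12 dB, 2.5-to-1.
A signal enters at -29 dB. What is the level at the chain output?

-33 dB

Stage 1: overshoot 8 dB → 8/2 = 4 dB → -33 dB.
Stage 2: -33 dB is at or below the -32 dB threshold — no compression; output -33 dB.
Stage 3: -33 dB ≤ -12 dB, so stage 3 doesn't engage; output -33 dB.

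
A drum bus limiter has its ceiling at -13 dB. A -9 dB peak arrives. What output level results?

A brickwall limiter is an ∞:1 compressor: any input above the ceiling is clamped to -13 dB.

-13 dB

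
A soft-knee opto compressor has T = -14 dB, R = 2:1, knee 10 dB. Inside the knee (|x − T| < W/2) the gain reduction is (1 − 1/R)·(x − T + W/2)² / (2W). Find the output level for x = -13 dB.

x − T + W/2 = -13 − (-14) + 5 = 6.
GR = (1 − 1/2) × 6² / 20 = 0.5 × 36 / 20 = 0.9 dB.
Output = -13 − 0.9 = -13.9 dB.

-13.9 dB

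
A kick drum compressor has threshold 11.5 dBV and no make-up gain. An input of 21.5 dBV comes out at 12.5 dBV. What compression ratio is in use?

Input overshoot = 21.5 − 11.5 = 10 dB; output overshoot = 12.5 − 11.5 = 1 dB.
Ratio = 10 / 1 = 10.

10:1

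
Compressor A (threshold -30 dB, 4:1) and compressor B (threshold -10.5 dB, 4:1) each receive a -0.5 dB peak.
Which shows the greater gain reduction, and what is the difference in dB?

A: GR = 29.5 − 29.5/4 = 22.125 dB.
B: GR = 10 − 10/4 = 7.5 dB.
Difference: 14.625 dB in favour of A.

A, by 14.625 dB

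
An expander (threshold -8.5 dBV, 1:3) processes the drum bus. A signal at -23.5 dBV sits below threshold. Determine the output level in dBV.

-53.5 dBV

Undershoot = (-8.5) − (-23.5) = 15 dB.
At 1:3, that expands to 45 dB under threshold.
Output = -8.5 − 45 = -53.5 dBV.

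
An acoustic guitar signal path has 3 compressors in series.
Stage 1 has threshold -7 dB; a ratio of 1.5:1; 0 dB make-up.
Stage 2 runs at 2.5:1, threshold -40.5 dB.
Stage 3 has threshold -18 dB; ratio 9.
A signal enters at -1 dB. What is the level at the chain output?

-25.5 dB

Stage 1: 6 dB above -7 dB, reduced 1.5:1 to 4 dB above → -3 dB.
Stage 2: -3 dB is 37.5 dB over -40.5 dB; at 2.5:1 that becomes 15 dB over, giving -25.5 dB.
Stage 3: -25.5 dB ≤ -18 dB, so stage 3 doesn't engage; output -25.5 dB.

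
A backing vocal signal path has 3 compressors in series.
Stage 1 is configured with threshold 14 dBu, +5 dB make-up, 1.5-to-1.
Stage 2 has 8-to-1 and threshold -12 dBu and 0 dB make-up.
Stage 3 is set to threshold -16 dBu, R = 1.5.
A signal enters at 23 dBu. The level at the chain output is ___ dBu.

-10.25 dBu

Stage 1: overshoot 9 dB → 9/1.5 = 6 dB → 20 dBu; +5 dB make-up → 25 dBu.
Stage 2: 25 dBu is 37 dB over -12 dBu; at 8:1 that becomes 4.625 dB over, giving -7.375 dBu.
Stage 3: -7.375 dBu is 8.625 dB over -16 dBu; at 1.5:1 that becomes 5.75 dB over, giving -10.25 dBu.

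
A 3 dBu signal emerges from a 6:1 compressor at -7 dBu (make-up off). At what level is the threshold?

-9 dBu

Gain reduction = 3 − (-7) = 10 dB; output overshoot = GR / (R − 1) = 10 / 5 = 2 dB.
Threshold = output − output overshoot = -7 − 2 = -9 dBu.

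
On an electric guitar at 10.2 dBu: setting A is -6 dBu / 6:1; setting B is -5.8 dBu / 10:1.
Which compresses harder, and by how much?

B, by 0.9 dB

A: GR = 16.2 − 16.2/6 = 13.5 dB.
B: GR = 16 − 16/10 = 14.4 dB.
B applies 0.9 dB more gain reduction.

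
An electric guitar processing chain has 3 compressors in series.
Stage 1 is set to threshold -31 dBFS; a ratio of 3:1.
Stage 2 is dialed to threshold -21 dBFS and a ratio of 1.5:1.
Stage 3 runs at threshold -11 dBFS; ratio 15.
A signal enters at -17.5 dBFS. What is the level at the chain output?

-26.5 dBFS

Stage 1: -17.5 dBFS is 13.5 dB over -31 dBFS; at 3:1 that becomes 4.5 dB over, giving -26.5 dBFS.
Stage 2: -26.5 dBFS is at or below the -21 dBFS threshold — no compression; output -26.5 dBFS.
Stage 3: below threshold (-26.5 ≤ -11); passes unchanged; output -26.5 dBFS.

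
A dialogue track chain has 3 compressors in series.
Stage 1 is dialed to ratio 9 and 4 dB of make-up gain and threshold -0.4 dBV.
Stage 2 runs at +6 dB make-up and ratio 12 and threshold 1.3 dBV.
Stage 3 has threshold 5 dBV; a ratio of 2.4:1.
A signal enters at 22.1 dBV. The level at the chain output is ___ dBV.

6.125 dBV

Stage 1: 22.1 dBV is 22.5 dB over -0.4 dBV; at 9:1 that becomes 2.5 dB over, giving 2.1 dBV; +4 dB make-up → 6.1 dBV.
Stage 2: 4.8 dB above 1.3 dBV, reduced 12:1 to 0.4 dB above → 1.7 dBV; +6 dB make-up → 7.7 dBV.
Stage 3: overshoot 2.7 dB → 2.7/2.4 = 1.125 dB → 6.125 dBV.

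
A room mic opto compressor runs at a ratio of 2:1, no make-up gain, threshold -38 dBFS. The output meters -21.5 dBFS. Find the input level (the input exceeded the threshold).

-5 dBFS

That's 16.5 dB above the -38 dBFS threshold.
Input overshoot = R × output overshoot = 33 dB → input = -38 + 33 = -5 dBFS.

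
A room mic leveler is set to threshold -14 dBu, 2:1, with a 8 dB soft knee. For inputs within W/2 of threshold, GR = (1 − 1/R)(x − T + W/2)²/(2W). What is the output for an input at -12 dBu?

-13.125 dBu

x − T + W/2 = -12 − (-14) + 4 = 6.
GR = (1 − 1/2) × 6² / 16 = 0.5 × 36 / 16 = 1.125 dB.
Output = -12 − 1.125 = -13.125 dBu.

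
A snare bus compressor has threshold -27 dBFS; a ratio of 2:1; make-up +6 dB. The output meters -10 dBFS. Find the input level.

Before make-up, the level was -10 − 6 = -16 dBFS.
The compressed level sits -16 − (-27) = 11 dB over threshold.
Before 2:1 compression the overshoot was 11 × 2 = 22 dB, so input = -27 + 22 = -5 dBFS.

-5 dBFS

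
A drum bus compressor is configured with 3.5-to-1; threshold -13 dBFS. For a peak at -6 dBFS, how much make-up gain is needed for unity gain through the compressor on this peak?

Overshoot 7 dB → 7/3.5 = 2 dB after compression, so the compressed level is -13 + 2 = -11 dBFS.
Make-up = target − compressed = -6 − (-11) = 5 dB.

5 dB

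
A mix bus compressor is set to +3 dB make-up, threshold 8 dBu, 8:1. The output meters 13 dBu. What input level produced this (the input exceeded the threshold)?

Before make-up, the level was 13 − 3 = 10 dBu.
Post-compression overshoot = 10 − 8 = 2 dB.
Undo the ratio: input overshoot = 2 × 8 = 16 dB, giving input = 24 dBu.

24 dBu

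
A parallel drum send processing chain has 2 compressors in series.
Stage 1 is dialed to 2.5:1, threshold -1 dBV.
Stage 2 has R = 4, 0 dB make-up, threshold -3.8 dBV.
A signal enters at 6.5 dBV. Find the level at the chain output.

Stage 1: 6.5 dBV is 7.5 dB over -1 dBV; at 2.5:1 that becomes 3 dB over, giving 2 dBV.
Stage 2: 2 dBV is 5.8 dB over -3.8 dBV; at 4:1 that becomes 1.45 dB over, giving -2.35 dBV.

-2.35 dBV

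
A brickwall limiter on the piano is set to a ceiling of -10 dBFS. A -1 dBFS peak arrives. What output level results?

A brickwall limiter is an ∞:1 compressor: any input above the ceiling is clamped to -10 dBFS.

-10 dBFS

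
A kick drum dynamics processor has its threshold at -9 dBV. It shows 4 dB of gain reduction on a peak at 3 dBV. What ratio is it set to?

1.5:1

Input overshoot = 3 − (-9) = 12 dB.
Output overshoot = 12 − 4 = 8 dB.
Ratio = input overshoot / output overshoot = 12 / 8 = 1.5.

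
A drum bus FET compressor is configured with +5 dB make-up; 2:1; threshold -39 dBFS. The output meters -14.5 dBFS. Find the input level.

0 dBFS

Remove make-up: -14.5 − 5 = -19.5 dBFS.
Post-compression overshoot = -19.5 − (-39) = 19.5 dB.
Before 2:1 compression the overshoot was 19.5 × 2 = 39 dB, so input = -39 + 39 = 0 dBFS.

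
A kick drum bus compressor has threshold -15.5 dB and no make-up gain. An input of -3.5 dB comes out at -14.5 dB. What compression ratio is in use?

12:1

Input overshoot = -3.5 − (-15.5) = 12 dB; output overshoot = -14.5 − (-15.5) = 1 dB.
Ratio = 12 / 1 = 12.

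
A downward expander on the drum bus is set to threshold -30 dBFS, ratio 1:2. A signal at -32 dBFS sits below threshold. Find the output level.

-34 dBFS

The input is 2 dB below the -30 dBFS threshold.
A 1:2 expander multiplies undershoot by 2: 2 × 2 = 4 dB below threshold.
Output = -30 − 4 = -34 dBFS.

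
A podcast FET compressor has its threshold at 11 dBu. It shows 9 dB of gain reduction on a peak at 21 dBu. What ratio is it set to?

10:1

Input overshoot = 21 − 11 = 10 dB.
Output overshoot = 10 − 9 = 1 dB.
Ratio = input overshoot / output overshoot = 10 / 1 = 10.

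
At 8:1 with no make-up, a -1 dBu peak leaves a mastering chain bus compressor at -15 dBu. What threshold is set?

Let T be the threshold. Output overshoot = (input overshoot)/R, so -15 − T = (-1 − T)/8.
8·(-15 − T) = -1 − T → 7·T = -120 − (-1) = -119.
T = -119/7 = -17 dBu.

-17 dBu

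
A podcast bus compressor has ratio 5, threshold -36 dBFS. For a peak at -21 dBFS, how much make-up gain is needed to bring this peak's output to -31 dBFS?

2 dB

The peak compresses to -36 + 15/5 = -33 dBFS.
To reach -31 dBFS requires -31 − (-33) = 2 dB of make-up.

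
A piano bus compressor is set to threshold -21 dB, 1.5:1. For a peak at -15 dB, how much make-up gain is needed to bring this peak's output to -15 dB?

Without make-up, output = threshold + overshoot/1.5 = -21 + 4 = -17 dB.
Gap to target: 2 dB.

2 dB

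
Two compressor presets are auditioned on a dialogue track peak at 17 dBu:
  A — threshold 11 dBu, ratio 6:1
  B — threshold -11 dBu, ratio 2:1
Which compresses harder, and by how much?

A: overshoot 6 dB → output overshoot 1 dB → GR 5 dB.
B: overshoot 28 dB → output overshoot 14 dB → GR 14 dB.
Difference: 9 dB in favour of B.

B, by 9 dB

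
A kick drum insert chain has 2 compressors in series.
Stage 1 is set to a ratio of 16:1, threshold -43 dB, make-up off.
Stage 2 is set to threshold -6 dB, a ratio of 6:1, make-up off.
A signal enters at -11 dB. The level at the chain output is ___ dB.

-41 dB

Stage 1: overshoot 32 dB → 32/16 = 2 dB → -41 dB.
Stage 2: -41 dB is at or below the -6 dB threshold — no compression; output -41 dB.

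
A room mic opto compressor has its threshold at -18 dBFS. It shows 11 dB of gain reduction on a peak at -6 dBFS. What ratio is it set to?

12:1

Input overshoot = -6 − (-18) = 12 dB.
Output overshoot = 12 − 11 = 1 dB.
Ratio = input overshoot / output overshoot = 12 / 1 = 12.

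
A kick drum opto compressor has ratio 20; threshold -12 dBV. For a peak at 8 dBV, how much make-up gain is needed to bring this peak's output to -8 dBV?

3 dB

The peak compresses to -12 + 20/20 = -11 dBV.
To reach -8 dBV requires -8 − (-11) = 3 dB of make-up.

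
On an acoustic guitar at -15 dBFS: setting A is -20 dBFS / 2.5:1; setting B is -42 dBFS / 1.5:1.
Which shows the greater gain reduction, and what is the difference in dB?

A: GR = 5 − 5/2.5 = 3 dB.
B: GR = 27 − 27/1.5 = 9 dB.
B applies 6 dB more gain reduction.

B, by 6 dB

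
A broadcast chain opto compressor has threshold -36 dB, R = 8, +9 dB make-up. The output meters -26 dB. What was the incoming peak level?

-28 dB

Before make-up, the level was -26 − 9 = -35 dB.
Post-compression overshoot = -35 − (-36) = 1 dB.
Undo the ratio: input overshoot = 1 × 8 = 8 dB, giving input = -28 dB.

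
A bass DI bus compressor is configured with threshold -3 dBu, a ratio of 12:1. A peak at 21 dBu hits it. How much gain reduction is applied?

The signal is 24 dB above threshold.
After 12:1 compression the overshoot becomes 24/12 = 2 dB.
Gain reduction = 24 − 2 = 22 dB.

22 dB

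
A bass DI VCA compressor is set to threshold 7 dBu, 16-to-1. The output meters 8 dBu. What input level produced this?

That's 1 dB above the 7 dBu threshold.
Before 16:1 compression the overshoot was 1 × 16 = 16 dB, so input = 7 + 16 = 23 dBu.

23 dBu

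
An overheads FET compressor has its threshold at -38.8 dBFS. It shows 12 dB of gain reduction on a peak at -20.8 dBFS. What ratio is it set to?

Input overshoot = -20.8 − (-38.8) = 18 dB.
Output overshoot = 18 − 12 = 6 dB.
Ratio = input overshoot / output overshoot = 18 / 6 = 3.

3:1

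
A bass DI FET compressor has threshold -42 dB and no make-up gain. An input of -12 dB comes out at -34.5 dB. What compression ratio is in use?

Input overshoot = -12 − (-42) = 30 dB; output overshoot = -34.5 − (-42) = 7.5 dB.
Ratio = 30 / 7.5 = 4.

4:1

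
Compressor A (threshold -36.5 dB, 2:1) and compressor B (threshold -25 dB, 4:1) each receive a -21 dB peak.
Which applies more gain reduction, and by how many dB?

A: overshoot 15.5 dB → output overshoot 7.75 dB → GR 7.75 dB.
B: overshoot 4 dB → output overshoot 1 dB → GR 3 dB.
A applies 4.75 dB more gain reduction.

A, by 4.75 dB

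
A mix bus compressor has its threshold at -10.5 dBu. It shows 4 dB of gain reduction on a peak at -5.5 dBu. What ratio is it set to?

5:1

Input overshoot = -5.5 − (-10.5) = 5 dB.
Output overshoot = 5 − 4 = 1 dB.
Ratio = input overshoot / output overshoot = 5 / 1 = 5.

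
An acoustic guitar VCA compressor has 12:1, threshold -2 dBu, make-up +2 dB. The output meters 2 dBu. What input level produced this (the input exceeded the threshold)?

Stripping the +2 dB make-up gives 0 dBu at the gain stage.
That's 2 dB above the -2 dBu threshold.
Input overshoot = R × output overshoot = 24 dB → input = -2 + 24 = 22 dBu.

22 dBu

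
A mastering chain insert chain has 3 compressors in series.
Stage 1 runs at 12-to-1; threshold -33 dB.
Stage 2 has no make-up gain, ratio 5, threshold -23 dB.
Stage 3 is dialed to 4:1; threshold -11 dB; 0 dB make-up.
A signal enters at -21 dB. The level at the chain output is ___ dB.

Stage 1: overshoot 12 dB → 12/12 = 1 dB → -32 dB.
Stage 2: below threshold (-32 ≤ -23); passes unchanged; output -32 dB.
Stage 3: below threshold (-32 ≤ -11); passes unchanged; output -32 dB.

-32 dB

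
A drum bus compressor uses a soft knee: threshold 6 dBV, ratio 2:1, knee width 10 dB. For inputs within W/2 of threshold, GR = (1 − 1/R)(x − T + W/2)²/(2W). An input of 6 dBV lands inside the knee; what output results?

5.375 dBV

x − T + W/2 = 6 − 6 + 5 = 5.
GR = (1 − 1/2) × 5² / 20 = 0.5 × 25 / 20 = 0.625 dB.
Output = 6 − 0.625 = 5.375 dBV.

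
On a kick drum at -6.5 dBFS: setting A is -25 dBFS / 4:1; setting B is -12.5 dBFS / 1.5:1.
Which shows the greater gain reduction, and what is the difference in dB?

A: GR = 18.5 − 18.5/4 = 13.875 dB.
B: GR = 6 − 6/1.5 = 2 dB.
A applies 11.875 dB more gain reduction.

A, by 11.875 dB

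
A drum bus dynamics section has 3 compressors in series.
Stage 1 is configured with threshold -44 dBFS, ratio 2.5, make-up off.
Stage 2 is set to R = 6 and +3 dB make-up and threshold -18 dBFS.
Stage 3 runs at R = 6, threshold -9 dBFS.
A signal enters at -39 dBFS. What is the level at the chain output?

Stage 1: 5 dB above -44 dBFS, reduced 2.5:1 to 2 dB above → -42 dBFS.
Stage 2: -42 dBFS is at or below the -18 dBFS threshold — no compression; make-up brings it to -39 dBFS.
Stage 3: -39 dBFS ≤ -9 dBFS, so stage 3 doesn't engage; output -39 dBFS.

-39 dBFS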